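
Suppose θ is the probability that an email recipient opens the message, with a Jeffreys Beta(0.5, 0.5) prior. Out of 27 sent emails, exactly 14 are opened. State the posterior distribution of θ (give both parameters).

Posterior: Beta(14.5, 13.5)

Observing 14 successes and 13 failures updates Beta(0.5, 0.5) by adding the success and failure counts to the two shape parameters: α = 0.5+14 = 14.5, β = 0.5+13 = 13.5.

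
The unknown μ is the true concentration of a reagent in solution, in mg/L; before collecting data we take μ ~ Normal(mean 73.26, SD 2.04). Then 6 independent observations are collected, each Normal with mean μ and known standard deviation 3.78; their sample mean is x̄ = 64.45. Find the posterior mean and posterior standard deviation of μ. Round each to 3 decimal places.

Prior precision 1/τ₀² = 1/2.04² = 0.240292; data precision n/σ² = 6/3.78² = 0.419921.
Posterior precision = 0.240292 + 0.419921 = 0.660213, giving posterior SD = 1/√0.660213 = 1.231.
Posterior mean = (0.240292·73.26 + 0.419921·64.45) / 0.660213 = 67.657.

Posterior mean ≈ 67.657; posterior SD ≈ 1.231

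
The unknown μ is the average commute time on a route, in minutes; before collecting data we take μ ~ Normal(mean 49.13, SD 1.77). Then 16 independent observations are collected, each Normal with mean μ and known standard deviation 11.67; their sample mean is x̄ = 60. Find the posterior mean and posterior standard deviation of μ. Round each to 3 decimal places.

Posterior mean ≈ 52.054; posterior SD ≈ 1.513

Prior precision 1/τ₀² = 1/1.77² = 0.319193; data precision n/σ² = 16/11.67² = 0.117484.
Posterior precision = 0.319193 + 0.117484 = 0.436677, giving posterior SD = 1/√0.436677 = 1.513.
Posterior mean = (0.319193·49.13 + 0.117484·60) / 0.436677 = 52.054.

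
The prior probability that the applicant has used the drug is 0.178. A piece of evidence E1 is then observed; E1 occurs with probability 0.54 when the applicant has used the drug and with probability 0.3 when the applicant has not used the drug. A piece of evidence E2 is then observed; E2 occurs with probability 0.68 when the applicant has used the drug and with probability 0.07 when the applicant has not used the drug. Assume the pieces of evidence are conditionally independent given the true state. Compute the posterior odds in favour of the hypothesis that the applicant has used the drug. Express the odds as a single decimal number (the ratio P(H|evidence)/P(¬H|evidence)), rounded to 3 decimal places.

Posterior odds ≈ 3.786

Prior odds = 0.178/(1−0.178) = 0.21655. In log-odds, ln(0.21655) = -1.5300.
Add log likelihood ratios: ln(1.8000) + ln(9.7143) = 2.8614.
Posterior log-odds = 1.3314, so posterior odds = exp(1.3314) = 3.7864.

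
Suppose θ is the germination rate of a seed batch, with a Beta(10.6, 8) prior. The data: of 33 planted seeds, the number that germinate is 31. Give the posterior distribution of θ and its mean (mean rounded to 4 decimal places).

The binomial likelihood is conjugate to the Beta prior: with 31 successes and 2 failures, the posterior is Beta(10.6+31, 8+2) = Beta(41.6, 10).
E[θ | data] = 41.6/(41.6+10) = 0.8062.

Posterior: Beta(41.6, 10); mean ≈ 0.8062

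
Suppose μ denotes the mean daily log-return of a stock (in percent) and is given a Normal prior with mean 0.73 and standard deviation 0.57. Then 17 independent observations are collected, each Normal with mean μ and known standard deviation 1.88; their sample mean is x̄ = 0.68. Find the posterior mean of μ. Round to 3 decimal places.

Posterior mean ≈ 0.700

Prior precision 1/τ₀² = 1/0.57² = 3.07787; data precision n/σ² = 17/1.88² = 4.80987.
Posterior precision = 3.07787 + 4.80987 = 7.88774.
Posterior mean = (3.07787·0.73 + 4.80987·0.68) / 7.88774 = 0.700.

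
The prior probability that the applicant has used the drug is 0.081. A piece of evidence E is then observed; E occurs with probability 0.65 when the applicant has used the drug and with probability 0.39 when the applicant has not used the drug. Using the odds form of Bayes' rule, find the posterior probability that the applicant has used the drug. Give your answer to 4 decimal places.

Prior odds = 0.081/(1−0.081) = 0.088139.
Likelihood ratio for E = 0.65/0.39 = 1.6667.
Posterior odds = prior odds × LR = 0.14690.
Posterior probability = odds/(1+odds) = 0.14690/1.1469 = 0.1281.

Posterior probability ≈ 0.1281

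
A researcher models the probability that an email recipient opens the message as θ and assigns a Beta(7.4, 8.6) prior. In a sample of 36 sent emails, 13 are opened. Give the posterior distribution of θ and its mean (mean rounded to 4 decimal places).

The binomial likelihood is conjugate to the Beta prior: with 13 successes and 23 failures, the posterior is Beta(7.4+13, 8.6+23) = Beta(20.4, 31.6).
E[θ | data] = 20.4/(20.4+31.6) = 0.3923.

Posterior: Beta(20.4, 31.6); mean ≈ 0.3923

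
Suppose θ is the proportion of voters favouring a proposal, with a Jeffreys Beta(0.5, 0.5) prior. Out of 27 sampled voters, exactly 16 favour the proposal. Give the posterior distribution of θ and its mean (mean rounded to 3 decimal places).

The binomial likelihood is conjugate to the Beta prior: with 16 successes and 11 failures, the posterior is Beta(0.5+16, 0.5+11) = Beta(16.5, 11.5).
E[θ | data] = 16.5/(16.5+11.5) = 0.589.

Posterior: Beta(16.5, 11.5); mean ≈ 0.589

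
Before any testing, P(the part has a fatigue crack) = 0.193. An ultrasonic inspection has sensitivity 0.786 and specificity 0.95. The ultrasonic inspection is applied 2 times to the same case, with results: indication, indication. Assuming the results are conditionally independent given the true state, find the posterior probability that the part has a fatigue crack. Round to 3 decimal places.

Let H be the event that the part has a fatigue crack; start with P(H) = 0.193. P('indication'|H) = 0.786, P('indication'|¬H) = 0.05.
Update on result 1 ('indication'): P(H) ← 0.786·0.1930 / (0.786·0.1930 + 0.05·0.8070) = 0.15170/0.19205 = 0.7899.
Update on result 2 ('indication'): P(H) ← 0.786·0.7899 / (0.786·0.7899 + 0.05·0.2101) = 0.62086/0.63136 = 0.9834.

Posterior P(H) ≈ 0.983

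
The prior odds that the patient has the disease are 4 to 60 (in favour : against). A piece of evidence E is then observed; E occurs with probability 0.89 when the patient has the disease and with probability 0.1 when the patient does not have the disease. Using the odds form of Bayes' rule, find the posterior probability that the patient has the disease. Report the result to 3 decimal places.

Prior odds = 4/60 = 0.066667. In log-odds, ln(0.066667) = -2.7081.
Add log likelihood ratio: ln(8.9000) = 2.1861.
Posterior log-odds = -0.52200, so posterior odds = exp(-0.52200) = 0.59333. Converting, P(H|E) = 0.59333/1.5933 = 0.372.

Posterior probability ≈ 0.372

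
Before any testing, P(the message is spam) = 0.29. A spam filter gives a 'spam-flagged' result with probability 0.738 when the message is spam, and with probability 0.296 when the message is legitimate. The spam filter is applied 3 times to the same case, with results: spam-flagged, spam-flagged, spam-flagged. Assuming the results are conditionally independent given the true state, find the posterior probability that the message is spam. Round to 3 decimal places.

With H the event that the message is spam, the joint likelihood of the observed sequence is P(data|H) = 0.738·0.738·0.738 = 0.40195 and P(data|¬H) = 0.296·0.296·0.296 = 0.025934.
Bayes: P(H|data) = 0.29·0.40195 / (0.29·0.40195 + 0.71·0.025934) = 0.11656/0.13498 = 0.8636.

Posterior P(H) ≈ 0.864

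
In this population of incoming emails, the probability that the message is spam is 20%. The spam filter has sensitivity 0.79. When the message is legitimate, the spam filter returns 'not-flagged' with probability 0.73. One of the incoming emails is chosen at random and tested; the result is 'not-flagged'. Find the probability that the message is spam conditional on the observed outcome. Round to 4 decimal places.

P(H | E) ≈ 0.0671

Let H be the event that the message is spam. P(H) = 0.2, so P(¬H) = 0.8. With E the 'not-flagged' result, P(E|H) = 0.21 and P(E|¬H) = 0.73.
P(E) = 0.21·0.2 + 0.73·0.8 = 0.042000 + 0.58400 = 0.62600.
By Bayes' theorem, P(H|E) = 0.042000 / 0.62600 = 0.0671.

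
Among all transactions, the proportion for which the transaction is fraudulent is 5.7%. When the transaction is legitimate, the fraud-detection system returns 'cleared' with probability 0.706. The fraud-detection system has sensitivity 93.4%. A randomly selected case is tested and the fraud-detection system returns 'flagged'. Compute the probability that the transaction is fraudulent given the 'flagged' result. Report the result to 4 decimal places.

Let H be the event that the transaction is fraudulent. P(H) = 0.057, so P(¬H) = 0.943. With E the 'flagged' result, P(E|H) = 0.934 and P(E|¬H) = 0.294.
P(E) = 0.934·0.057 + 0.294·0.943 = 0.053238 + 0.27724 = 0.33048.
By Bayes' theorem, P(H|E) = 0.053238 / 0.33048 = 0.1611.

P(H | E) ≈ 0.1611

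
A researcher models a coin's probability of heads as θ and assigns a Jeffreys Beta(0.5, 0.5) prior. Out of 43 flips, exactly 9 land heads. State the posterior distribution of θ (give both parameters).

Observing 9 successes and 34 failures updates Beta(0.5, 0.5) by adding the success and failure counts to the two shape parameters: α = 0.5+9 = 9.5, β = 0.5+34 = 34.5.

Posterior: Beta(9.5, 34.5)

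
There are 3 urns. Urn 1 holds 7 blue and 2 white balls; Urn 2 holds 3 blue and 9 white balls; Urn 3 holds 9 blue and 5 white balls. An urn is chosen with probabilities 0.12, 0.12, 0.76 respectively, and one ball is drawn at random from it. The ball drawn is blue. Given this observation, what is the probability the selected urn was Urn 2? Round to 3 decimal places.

Tabulate prior·likelihood by source: [1] prior 0.12, lik 0.7778, product 0.09333; [2] prior 0.12, lik 0.25, product 0.03000; [3] prior 0.76, lik 0.6429, product 0.4886.
Normalizing constant = 0.61190; the posterior for Urn 2 is its product over the sum, 0.03000/0.61190 = 0.049.

Posterior probability ≈ 0.049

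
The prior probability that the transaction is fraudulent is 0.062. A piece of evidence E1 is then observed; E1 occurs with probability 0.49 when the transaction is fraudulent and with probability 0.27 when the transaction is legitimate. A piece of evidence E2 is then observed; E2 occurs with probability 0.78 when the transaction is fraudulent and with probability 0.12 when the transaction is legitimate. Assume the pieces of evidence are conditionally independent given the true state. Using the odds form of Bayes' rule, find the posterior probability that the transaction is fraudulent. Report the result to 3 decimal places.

Posterior probability ≈ 0.438

Prior odds = 0.062/(1−0.062) = 0.066098. In log-odds, ln(0.066098) = -2.7166.
Add log likelihood ratios: ln(1.8148) + ln(6.5000) = 2.4678.
Posterior log-odds = -0.24883, so posterior odds = exp(-0.24883) = 0.77971. Converting, P(H|E) = 0.77971/1.7797 = 0.438.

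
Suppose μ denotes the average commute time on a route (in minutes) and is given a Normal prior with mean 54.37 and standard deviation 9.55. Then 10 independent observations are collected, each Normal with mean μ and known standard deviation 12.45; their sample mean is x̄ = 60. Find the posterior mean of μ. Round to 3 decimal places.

Prior precision 1/τ₀² = 1/9.55² = 0.0109646; data precision n/σ² = 10/12.45² = 0.0645151.
Posterior precision = 0.0109646 + 0.0645151 = 0.0754797.
Posterior mean = (0.0109646·54.37 + 0.0645151·60) / 0.0754797 = 59.182.

Posterior mean ≈ 59.182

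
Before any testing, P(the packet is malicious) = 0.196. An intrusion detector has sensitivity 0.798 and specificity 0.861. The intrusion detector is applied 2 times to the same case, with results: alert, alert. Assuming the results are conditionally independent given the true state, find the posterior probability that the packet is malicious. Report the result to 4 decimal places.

Posterior P(H) ≈ 0.8893

With H the event that the packet is malicious, the joint likelihood of the observed sequence is P(data|H) = 0.798·0.798 = 0.63680 and P(data|¬H) = 0.139·0.139 = 0.019321.
Bayes: P(H|data) = 0.196·0.63680 / (0.196·0.63680 + 0.804·0.019321) = 0.12481/0.14035 = 0.8893.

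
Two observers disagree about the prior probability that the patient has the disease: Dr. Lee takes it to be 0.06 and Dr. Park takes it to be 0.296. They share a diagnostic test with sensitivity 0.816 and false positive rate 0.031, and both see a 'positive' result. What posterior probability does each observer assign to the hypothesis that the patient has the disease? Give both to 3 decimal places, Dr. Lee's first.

P('+'|H) = 0.816, P('+'|¬H) = 0.031.
Dr. Lee: numerator 0.816·0.06 = 0.048960; evidence = 0.048960+0.031·0.94 = 0.078100; posterior = 0.627.
Dr. Park: numerator 0.816·0.296 = 0.24154; evidence = 0.24154+0.031·0.704 = 0.26336; posterior = 0.917.

Dr. Lee: 0.627; Dr. Park: 0.917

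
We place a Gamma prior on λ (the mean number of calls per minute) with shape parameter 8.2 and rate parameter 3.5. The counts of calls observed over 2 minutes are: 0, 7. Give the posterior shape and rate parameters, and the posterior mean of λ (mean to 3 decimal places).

Posterior: Gamma(shape=15.2, rate=5.5); mean ≈ 2.764

Total count ∑xᵢ = 7 over n = 2 minutes.
Gamma is conjugate to the Poisson likelihood: posterior is Gamma(shape = 8.2+7 = 15.2, rate = 3.5+2 = 5.5).
E[λ | data] = 15.2/5.5 = 2.764.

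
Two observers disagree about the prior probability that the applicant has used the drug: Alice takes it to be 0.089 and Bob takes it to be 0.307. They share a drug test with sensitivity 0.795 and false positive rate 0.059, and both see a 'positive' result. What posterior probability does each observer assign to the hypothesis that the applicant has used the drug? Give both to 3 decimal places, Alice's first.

Alice: 0.568; Bob: 0.857

The likelihood ratio for a 'positive' result is 0.795/0.059 = 13.475.
Alice: prior odds 0.089/0.911 = 0.097695; posterior odds 1.3164; posterior probability 0.568.
Bob: prior odds 0.307/0.693 = 0.44300; posterior odds 5.9693; posterior probability 0.857.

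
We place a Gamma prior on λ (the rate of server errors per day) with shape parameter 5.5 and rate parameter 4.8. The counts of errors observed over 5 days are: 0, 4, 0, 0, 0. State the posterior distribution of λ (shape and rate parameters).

Posterior: Gamma(shape=9.5, rate=9.8)

The Poisson likelihood adds the total count to the shape and the number of exposure periods to the rate. Here ∑xᵢ = 4 and n = 5, so shape 5.5→9.5 and rate 4.8→9.8.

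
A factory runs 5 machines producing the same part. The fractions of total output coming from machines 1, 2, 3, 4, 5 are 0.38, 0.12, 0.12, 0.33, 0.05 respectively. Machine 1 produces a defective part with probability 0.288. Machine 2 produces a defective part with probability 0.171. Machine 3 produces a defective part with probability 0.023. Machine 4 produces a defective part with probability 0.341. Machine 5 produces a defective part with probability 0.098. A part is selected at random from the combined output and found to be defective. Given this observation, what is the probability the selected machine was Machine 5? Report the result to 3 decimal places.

Posterior probability ≈ 0.020

Tabulate prior·likelihood by source: [1] prior 0.38, lik 0.288, product 0.1094; [2] prior 0.12, lik 0.171, product 0.02052; [3] prior 0.12, lik 0.023, product 0.002760; [4] prior 0.33, lik 0.341, product 0.1125; [5] prior 0.05, lik 0.098, product 0.004900.
Normalizing constant = 0.25015; the posterior for Machine 5 is its product over the sum, 0.004900/0.25015 = 0.020.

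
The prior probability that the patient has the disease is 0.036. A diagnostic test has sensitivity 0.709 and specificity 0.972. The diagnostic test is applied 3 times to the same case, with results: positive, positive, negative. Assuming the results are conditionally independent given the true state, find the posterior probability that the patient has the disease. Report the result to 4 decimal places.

Posterior P(H) ≈ 0.8776

With H the event that the patient has the disease, the joint likelihood of the observed sequence is P(data|H) = 0.709·0.709·0.291 = 0.14628 and P(data|¬H) = 0.028·0.028·0.972 = 0.00076205.
Bayes: P(H|data) = 0.036·0.14628 / (0.036·0.14628 + 0.964·0.00076205) = 0.0052661/0.0060007 = 0.8776.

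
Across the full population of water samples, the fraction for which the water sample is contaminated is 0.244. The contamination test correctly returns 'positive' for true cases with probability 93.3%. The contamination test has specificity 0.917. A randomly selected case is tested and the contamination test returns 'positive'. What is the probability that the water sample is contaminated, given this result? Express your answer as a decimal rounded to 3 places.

P(H | E) ≈ 0.784

Write H for 'the water sample is contaminated'. Prior odds H:¬H = 0.244/0.756 = 0.32275. For the 'positive' outcome, the likelihood ratio is 0.933/0.083 = 11.241.
Posterior odds = 0.32275 × 11.241 = 3.6280, so P(H|E) = 3.6280/(1+3.6280) = 0.784.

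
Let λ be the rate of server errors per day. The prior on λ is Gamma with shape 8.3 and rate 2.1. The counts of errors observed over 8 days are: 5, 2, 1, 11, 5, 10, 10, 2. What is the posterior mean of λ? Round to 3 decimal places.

The Poisson likelihood adds the total count to the shape and the number of exposure periods to the rate. Here ∑xᵢ = 46 and n = 8, so shape 8.3→54.3 and rate 2.1→10.1.
E[λ | data] = 54.3/10.1 = 5.376.

Posterior mean ≈ 5.376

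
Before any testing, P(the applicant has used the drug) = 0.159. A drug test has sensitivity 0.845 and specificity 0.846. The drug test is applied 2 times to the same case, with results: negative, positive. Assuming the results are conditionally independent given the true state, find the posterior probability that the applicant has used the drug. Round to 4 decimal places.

With H the event that the applicant has used the drug, the joint likelihood of the observed sequence is P(data|H) = 0.155·0.845 = 0.13098 and P(data|¬H) = 0.846·0.154 = 0.13028.
Bayes: P(H|data) = 0.159·0.13098 / (0.159·0.13098 + 0.841·0.13028) = 0.020825/0.13039 = 0.1597.

Posterior P(H) ≈ 0.1597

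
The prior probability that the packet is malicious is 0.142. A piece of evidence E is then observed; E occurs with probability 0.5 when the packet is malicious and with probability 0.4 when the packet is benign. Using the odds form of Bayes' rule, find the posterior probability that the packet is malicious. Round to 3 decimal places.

Prior odds = 0.142/(1−0.142) = 0.16550.
Likelihood ratio for E = 0.5/0.4 = 1.2500.
Posterior odds = prior odds × LR = 0.20688.
Posterior probability = odds/(1+odds) = 0.20688/1.2069 = 0.171.

Posterior probability ≈ 0.171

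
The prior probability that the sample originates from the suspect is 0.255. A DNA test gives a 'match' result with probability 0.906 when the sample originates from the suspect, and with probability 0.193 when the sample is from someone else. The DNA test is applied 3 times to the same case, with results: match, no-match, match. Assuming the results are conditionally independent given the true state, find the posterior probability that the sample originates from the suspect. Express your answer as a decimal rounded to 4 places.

Posterior P(H) ≈ 0.4677

Let H be the event that the sample originates from the suspect; start with P(H) = 0.255. P('match'|H) = 0.906, P('match'|¬H) = 0.193.
Update on result 1 ('match'): P(H) ← 0.906·0.2550 / (0.906·0.2550 + 0.193·0.7450) = 0.23103/0.37482 = 0.6164.
Update on result 2 ('no-match'): P(H) ← 0.094·0.6164 / (0.094·0.6164 + 0.807·0.3836) = 0.057940/0.36752 = 0.1577.
Update on result 3 ('match'): P(H) ← 0.906·0.1577 / (0.906·0.1577 + 0.193·0.8423) = 0.14283/0.30541 = 0.4677.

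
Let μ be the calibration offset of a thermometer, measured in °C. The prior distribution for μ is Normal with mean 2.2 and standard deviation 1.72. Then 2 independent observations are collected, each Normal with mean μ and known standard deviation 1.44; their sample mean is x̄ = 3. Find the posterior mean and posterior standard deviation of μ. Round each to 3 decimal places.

Posterior mean ≈ 2.792; posterior SD ≈ 0.876

Prior precision 1/τ₀² = 1/1.72² = 0.338021; data precision n/σ² = 2/1.44² = 0.964506.
Posterior precision = 0.338021 + 0.964506 = 1.30253, giving posterior SD = 1/√1.30253 = 0.876.
Posterior mean = (0.338021·2.2 + 0.964506·3) / 1.30253 = 2.792.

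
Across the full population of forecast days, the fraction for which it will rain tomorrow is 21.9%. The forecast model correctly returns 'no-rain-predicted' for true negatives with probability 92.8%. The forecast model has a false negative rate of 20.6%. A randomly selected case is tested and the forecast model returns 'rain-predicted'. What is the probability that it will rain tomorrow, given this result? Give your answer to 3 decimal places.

P(H | E) ≈ 0.756

Write H for 'it will rain tomorrow'. Prior odds H:¬H = 0.219/0.781 = 0.28041. For the 'rain-predicted' outcome, the likelihood ratio is 0.794/0.072 = 11.028.
Posterior odds = 0.28041 × 11.028 = 3.0923, so P(H|E) = 3.0923/(1+3.0923) = 0.756.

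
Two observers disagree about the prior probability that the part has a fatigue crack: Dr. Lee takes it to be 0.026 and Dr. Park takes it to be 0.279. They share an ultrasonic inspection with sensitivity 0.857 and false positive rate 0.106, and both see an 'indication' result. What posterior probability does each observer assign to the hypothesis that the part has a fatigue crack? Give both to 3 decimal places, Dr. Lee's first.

The likelihood ratio for an 'indication' result is 0.857/0.106 = 8.0849.
Dr. Lee: prior odds 0.026/0.974 = 0.026694; posterior odds 0.21582; posterior probability 0.178.
Dr. Park: prior odds 0.279/0.721 = 0.38696; posterior odds 3.1286; posterior probability 0.758.

Dr. Lee: 0.178; Dr. Park: 0.758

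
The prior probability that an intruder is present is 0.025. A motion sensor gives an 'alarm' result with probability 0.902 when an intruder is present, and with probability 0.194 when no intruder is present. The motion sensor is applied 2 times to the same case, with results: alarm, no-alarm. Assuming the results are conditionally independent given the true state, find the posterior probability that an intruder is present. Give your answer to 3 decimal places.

Posterior P(H) ≈ 0.014

With H the event that an intruder is present, the joint likelihood of the observed sequence is P(data|H) = 0.902·0.098 = 0.088396 and P(data|¬H) = 0.194·0.806 = 0.15636.
Bayes: P(H|data) = 0.025·0.088396 / (0.025·0.088396 + 0.975·0.15636) = 0.0022099/0.15466 = 0.0143.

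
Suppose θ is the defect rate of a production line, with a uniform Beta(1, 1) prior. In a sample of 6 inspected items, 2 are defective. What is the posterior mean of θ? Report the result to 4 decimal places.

Posterior mean ≈ 0.3750

The binomial likelihood is conjugate to the Beta prior: with 2 successes and 4 failures, the posterior is Beta(1+2, 1+4) = Beta(3, 5).
Posterior mean = α/(α+β) = 3/8 = 0.3750.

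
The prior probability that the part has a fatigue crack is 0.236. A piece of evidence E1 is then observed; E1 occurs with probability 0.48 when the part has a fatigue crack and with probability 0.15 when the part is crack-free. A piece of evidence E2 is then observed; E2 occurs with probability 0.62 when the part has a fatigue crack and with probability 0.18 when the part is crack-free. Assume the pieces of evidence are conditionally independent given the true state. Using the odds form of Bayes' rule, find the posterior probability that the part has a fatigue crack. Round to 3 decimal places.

Posterior probability ≈ 0.773

Prior odds = 0.236/(1−0.236) = 0.30890.
Likelihood ratio for E1 = 0.48/0.15 = 3.2000.
Likelihood ratio for E2 = 0.62/0.18 = 3.4444.
Posterior odds = prior odds × LR₁ × LR₂ = 3.4048.
Posterior probability = odds/(1+odds) = 3.4048/4.4048 = 0.773.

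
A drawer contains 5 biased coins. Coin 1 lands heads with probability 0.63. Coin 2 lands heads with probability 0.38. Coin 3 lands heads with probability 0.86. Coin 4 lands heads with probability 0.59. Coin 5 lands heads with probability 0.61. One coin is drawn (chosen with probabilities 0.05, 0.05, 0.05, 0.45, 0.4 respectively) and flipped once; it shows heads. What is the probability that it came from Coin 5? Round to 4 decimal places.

Tabulate prior·likelihood by source: [1] prior 0.05, lik 0.63, product 0.03150; [2] prior 0.05, lik 0.38, product 0.01900; [3] prior 0.05, lik 0.86, product 0.04300; [4] prior 0.45, lik 0.59, product 0.2655; [5] prior 0.4, lik 0.61, product 0.2440.
Normalizing constant = 0.60300; the posterior for Coin 5 is its product over the sum, 0.2440/0.60300 = 0.4046.

Posterior probability ≈ 0.4046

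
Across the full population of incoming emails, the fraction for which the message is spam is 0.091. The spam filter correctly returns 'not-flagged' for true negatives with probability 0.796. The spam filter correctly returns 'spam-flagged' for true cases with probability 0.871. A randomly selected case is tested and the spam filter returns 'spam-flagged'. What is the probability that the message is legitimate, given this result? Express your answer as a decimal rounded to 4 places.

Write H for 'the message is spam'. Prior odds H:¬H = 0.091/0.909 = 0.10011. For the 'spam-flagged' outcome, the likelihood ratio is 0.871/0.204 = 4.2696.
Posterior odds = 0.10011 × 4.2696 = 0.42743, so P(H|E) = 0.42743/(1+0.42743) = 0.2994. Then P(¬H|E) = 1 − 0.2994 = 0.7006.

P(¬H | E) ≈ 0.7006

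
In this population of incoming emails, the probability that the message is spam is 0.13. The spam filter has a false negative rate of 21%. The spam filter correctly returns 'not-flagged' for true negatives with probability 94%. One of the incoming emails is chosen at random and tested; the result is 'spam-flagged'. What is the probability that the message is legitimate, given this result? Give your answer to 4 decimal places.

Write H for 'the message is spam'. Prior odds H:¬H = 0.13/0.87 = 0.14943. For the 'spam-flagged' outcome, the likelihood ratio is 0.79/0.06 = 13.167.
Posterior odds = 0.14943 × 13.167 = 1.9674, so P(H|E) = 1.9674/(1+1.9674) = 0.6630. Then P(¬H|E) = 1 − 0.6630 = 0.3370.

P(¬H | E) ≈ 0.3370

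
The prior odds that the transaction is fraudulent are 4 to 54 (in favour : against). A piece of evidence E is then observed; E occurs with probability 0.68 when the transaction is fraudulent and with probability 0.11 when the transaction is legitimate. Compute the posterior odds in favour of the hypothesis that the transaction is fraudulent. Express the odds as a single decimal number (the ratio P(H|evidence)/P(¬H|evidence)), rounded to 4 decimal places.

Prior odds = 4/54 = 0.074074. In log-odds, ln(0.074074) = -2.6027.
Add log likelihood ratio: ln(6.1818) = 1.8216.
Posterior log-odds = -0.78108, so posterior odds = exp(-0.78108) = 0.45791.

Posterior odds ≈ 0.4579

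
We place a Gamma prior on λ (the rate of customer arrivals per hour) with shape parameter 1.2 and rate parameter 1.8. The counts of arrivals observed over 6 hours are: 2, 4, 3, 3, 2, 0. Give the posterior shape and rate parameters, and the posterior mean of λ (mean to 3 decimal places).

Total count ∑xᵢ = 14 over n = 6 hours.
Gamma is conjugate to the Poisson likelihood: posterior is Gamma(shape = 1.2+14 = 15.2, rate = 1.8+6 = 7.8).
E[λ | data] = 15.2/7.8 = 1.949.

Posterior: Gamma(shape=15.2, rate=7.8); mean ≈ 1.949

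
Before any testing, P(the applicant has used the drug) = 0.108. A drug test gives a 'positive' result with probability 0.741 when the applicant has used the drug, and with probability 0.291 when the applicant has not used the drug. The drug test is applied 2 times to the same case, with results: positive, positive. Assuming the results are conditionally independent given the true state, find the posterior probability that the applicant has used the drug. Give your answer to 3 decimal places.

With H the event that the applicant has used the drug, the joint likelihood of the observed sequence is P(data|H) = 0.741·0.741 = 0.54908 and P(data|¬H) = 0.291·0.291 = 0.084681.
Bayes: P(H|data) = 0.108·0.54908 / (0.108·0.54908 + 0.892·0.084681) = 0.059301/0.13484 = 0.4398.

Posterior P(H) ≈ 0.440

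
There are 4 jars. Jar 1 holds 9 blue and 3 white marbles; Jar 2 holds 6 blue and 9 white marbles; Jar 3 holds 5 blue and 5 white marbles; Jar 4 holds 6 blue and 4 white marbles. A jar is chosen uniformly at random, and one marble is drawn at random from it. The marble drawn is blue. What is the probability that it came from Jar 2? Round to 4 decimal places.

P(blue|Jar 1) = 0.75; P(blue|Jar 2) = 0.4; P(blue|Jar 3) = 0.5; P(blue|Jar 4) = 0.6.
Prior × likelihood for each source: 0.25·0.75=0.1875, 0.25·0.4=0.1000, 0.25·0.5=0.1250, 0.25·0.6=0.1500. Summing gives P(blue) = 0.56250.
P(Jar 2 | blue) = 0.1000 / 0.56250 = 0.1778.

Posterior probability ≈ 0.1778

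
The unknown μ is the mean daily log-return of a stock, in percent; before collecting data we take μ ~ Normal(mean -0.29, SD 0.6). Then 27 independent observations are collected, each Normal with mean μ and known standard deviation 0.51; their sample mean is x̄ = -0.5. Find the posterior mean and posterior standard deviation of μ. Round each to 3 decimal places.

Posterior mean ≈ -0.495; posterior SD ≈ 0.097

With known σ, the Normal prior is conjugate. Weight on the data is w = (n/σ²)/(n/σ² + 1/τ₀²) = 103.806/(103.806+2.77778) = 0.97394.
Posterior mean = w·x̄ + (1−w)·μ₀ = 0.97394·-0.5 + 0.026062·-0.29 = -0.495. Posterior variance = 1/(103.806+2.77778) = 0.00938227, so SD = 0.097.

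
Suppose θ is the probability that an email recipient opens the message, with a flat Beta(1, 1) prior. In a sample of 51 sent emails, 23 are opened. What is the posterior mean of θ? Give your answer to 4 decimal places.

Posterior mean ≈ 0.4528

Observing 23 successes and 28 failures updates Beta(1, 1) by adding the success and failure counts to the two shape parameters: α = 1+23 = 24, β = 1+28 = 29.
E[θ | data] = 24/(24+29) = 0.4528.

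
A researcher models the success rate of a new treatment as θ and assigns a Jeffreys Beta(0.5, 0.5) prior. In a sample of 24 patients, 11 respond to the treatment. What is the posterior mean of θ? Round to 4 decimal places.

Observing 11 successes and 13 failures updates Beta(0.5, 0.5) by adding the success and failure counts to the two shape parameters: α = 0.5+11 = 11.5, β = 0.5+13 = 13.5.
Posterior mean = α/(α+β) = 11.5/25 = 0.4600.

Posterior mean ≈ 0.4600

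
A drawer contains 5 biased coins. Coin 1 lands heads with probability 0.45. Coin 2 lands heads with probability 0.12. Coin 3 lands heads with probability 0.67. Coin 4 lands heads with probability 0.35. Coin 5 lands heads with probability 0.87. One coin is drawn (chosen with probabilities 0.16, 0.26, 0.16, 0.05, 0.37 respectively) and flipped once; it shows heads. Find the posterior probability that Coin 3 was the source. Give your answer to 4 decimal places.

Tabulate prior·likelihood by source: [1] prior 0.16, lik 0.45, product 0.07200; [2] prior 0.26, lik 0.12, product 0.03120; [3] prior 0.16, lik 0.67, product 0.1072; [4] prior 0.05, lik 0.35, product 0.01750; [5] prior 0.37, lik 0.87, product 0.3219.
Normalizing constant = 0.54980; the posterior for Coin 3 is its product over the sum, 0.1072/0.54980 = 0.1950.

Posterior probability ≈ 0.1950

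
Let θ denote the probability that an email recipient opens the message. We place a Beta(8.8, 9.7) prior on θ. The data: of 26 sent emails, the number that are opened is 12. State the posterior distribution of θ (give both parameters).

Posterior: Beta(20.8, 23.7)

The binomial likelihood is conjugate to the Beta prior: with 12 successes and 14 failures, the posterior is Beta(8.8+12, 9.7+14) = Beta(20.8, 23.7).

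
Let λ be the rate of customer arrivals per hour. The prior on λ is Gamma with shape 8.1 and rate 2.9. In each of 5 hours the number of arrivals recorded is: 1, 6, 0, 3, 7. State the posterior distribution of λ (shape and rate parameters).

Posterior: Gamma(shape=25.1, rate=7.9)

The Poisson likelihood adds the total count to the shape and the number of exposure periods to the rate. Here ∑xᵢ = 17 and n = 5, so shape 8.1→25.1 and rate 2.9→7.9.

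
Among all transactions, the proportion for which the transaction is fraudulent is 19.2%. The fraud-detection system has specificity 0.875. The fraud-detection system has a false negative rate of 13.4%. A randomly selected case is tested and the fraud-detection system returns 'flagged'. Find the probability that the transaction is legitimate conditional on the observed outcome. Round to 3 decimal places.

P(¬H | E) ≈ 0.378

Write H for 'the transaction is fraudulent'. Prior odds H:¬H = 0.192/0.808 = 0.23762. For the 'flagged' outcome, the likelihood ratio is 0.866/0.125 = 6.9280.
Posterior odds = 0.23762 × 6.9280 = 1.6463, so P(H|E) = 1.6463/(1+1.6463) = 0.622. Then P(¬H|E) = 1 − 0.622 = 0.378.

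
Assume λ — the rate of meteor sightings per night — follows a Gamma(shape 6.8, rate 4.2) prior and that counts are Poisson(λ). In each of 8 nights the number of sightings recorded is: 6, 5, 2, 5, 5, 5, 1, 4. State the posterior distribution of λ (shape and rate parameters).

Posterior: Gamma(shape=39.8, rate=12.2)

The Poisson likelihood adds the total count to the shape and the number of exposure periods to the rate. Here ∑xᵢ = 33 and n = 8, so shape 6.8→39.8 and rate 4.2→12.2.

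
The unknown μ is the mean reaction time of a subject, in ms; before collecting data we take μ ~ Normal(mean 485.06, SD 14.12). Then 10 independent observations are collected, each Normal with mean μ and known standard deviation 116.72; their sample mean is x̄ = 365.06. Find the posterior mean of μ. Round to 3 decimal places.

Prior precision 1/τ₀² = 1/14.12² = 0.00501569; data precision n/σ² = 10/116.72² = 0.00073402.
Posterior precision = 0.00501569 + 0.00073402 = 0.00574971.
Posterior mean = (0.00501569·485.06 + 0.00073402·365.06) / 0.00574971 = 469.740.

Posterior mean ≈ 469.740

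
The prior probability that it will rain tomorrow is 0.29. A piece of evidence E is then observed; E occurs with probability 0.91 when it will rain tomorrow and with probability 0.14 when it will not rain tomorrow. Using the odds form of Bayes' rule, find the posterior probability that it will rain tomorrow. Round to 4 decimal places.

Prior odds = 0.29/(1−0.29) = 0.40845.
Likelihood ratio for E = 0.91/0.14 = 6.5000.
Posterior odds = prior odds × LR = 2.6549.
Posterior probability = odds/(1+odds) = 2.6549/3.6549 = 0.7264.

Posterior probability ≈ 0.7264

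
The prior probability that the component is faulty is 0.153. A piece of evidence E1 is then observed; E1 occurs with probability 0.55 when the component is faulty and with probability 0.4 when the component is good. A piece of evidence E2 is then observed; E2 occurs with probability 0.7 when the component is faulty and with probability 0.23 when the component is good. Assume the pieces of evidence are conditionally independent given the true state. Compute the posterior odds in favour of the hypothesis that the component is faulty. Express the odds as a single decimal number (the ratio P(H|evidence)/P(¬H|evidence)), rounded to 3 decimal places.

Prior odds = 0.153/(1−0.153) = 0.18064.
Likelihood ratio for E1 = 0.55/0.4 = 1.3750.
Likelihood ratio for E2 = 0.7/0.23 = 3.0435.
Posterior odds = prior odds × LR₁ × LR₂ = 0.75593.

Posterior odds ≈ 0.756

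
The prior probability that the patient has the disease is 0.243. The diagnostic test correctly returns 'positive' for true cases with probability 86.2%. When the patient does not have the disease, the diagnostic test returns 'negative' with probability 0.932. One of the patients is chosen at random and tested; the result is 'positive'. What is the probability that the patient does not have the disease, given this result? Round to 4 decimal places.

P(¬H | E) ≈ 0.1973

Write H for 'the patient has the disease'. Prior odds H:¬H = 0.243/0.757 = 0.32100. For the 'positive' outcome, the likelihood ratio is 0.862/0.068 = 12.676.
Posterior odds = 0.32100 × 12.676 = 4.0692, so P(H|E) = 4.0692/(1+4.0692) = 0.8027. Then P(¬H|E) = 1 − 0.8027 = 0.1973.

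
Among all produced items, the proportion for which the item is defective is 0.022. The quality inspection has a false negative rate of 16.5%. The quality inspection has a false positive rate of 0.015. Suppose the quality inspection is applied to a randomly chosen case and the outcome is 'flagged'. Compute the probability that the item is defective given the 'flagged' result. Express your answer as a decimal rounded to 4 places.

P(H | E) ≈ 0.5560

Write H for 'the item is defective'. Prior odds H:¬H = 0.022/0.978 = 0.022495. For the 'flagged' outcome, the likelihood ratio is 0.835/0.015 = 55.667.
Posterior odds = 0.022495 × 55.667 = 1.2522, so P(H|E) = 1.2522/(1+1.2522) = 0.5560.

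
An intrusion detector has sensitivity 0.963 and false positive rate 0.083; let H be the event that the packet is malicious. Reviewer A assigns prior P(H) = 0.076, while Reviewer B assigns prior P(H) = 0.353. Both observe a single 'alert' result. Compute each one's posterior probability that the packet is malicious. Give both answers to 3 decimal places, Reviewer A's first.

P('+'|H) = 0.963, P('+'|¬H) = 0.083.
Reviewer A: numerator 0.963·0.076 = 0.073188; evidence = 0.073188+0.083·0.924 = 0.14988; posterior = 0.488.
Reviewer B: numerator 0.963·0.353 = 0.33994; evidence = 0.33994+0.083·0.647 = 0.39364; posterior = 0.864.

Reviewer A: 0.488; Reviewer B: 0.864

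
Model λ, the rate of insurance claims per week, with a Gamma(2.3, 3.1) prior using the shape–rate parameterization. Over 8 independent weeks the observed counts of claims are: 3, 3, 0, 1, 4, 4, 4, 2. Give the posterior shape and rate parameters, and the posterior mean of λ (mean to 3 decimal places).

Total count ∑xᵢ = 21 over n = 8 weeks.
Gamma is conjugate to the Poisson likelihood: posterior is Gamma(shape = 2.3+21 = 23.3, rate = 3.1+8 = 11.1).
Posterior mean = shape/rate = 23.3/11.1 = 2.099.

Posterior: Gamma(shape=23.3, rate=11.1); mean ≈ 2.099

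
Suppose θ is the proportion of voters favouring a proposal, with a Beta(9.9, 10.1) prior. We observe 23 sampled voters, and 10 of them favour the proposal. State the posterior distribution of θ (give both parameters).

Posterior: Beta(19.9, 23.1)

Observing 10 successes and 13 failures updates Beta(9.9, 10.1) by adding the success and failure counts to the two shape parameters: α = 9.9+10 = 19.9, β = 10.1+13 = 23.1.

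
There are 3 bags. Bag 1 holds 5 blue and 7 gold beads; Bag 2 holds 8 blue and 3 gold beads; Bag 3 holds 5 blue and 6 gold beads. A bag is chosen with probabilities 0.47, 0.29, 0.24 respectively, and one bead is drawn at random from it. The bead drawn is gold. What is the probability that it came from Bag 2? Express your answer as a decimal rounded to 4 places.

Posterior probability ≈ 0.1634

P(gold|Bag 1) = 0.5833; P(gold|Bag 2) = 0.2727; P(gold|Bag 3) = 0.5455.
Prior × likelihood for each source: 0.47·0.5833=0.2742, 0.29·0.2727=0.07909, 0.24·0.5455=0.1309. Summing gives P(gold) = 0.48417.
P(Bag 2 | gold) = 0.07909 / 0.48417 = 0.1634.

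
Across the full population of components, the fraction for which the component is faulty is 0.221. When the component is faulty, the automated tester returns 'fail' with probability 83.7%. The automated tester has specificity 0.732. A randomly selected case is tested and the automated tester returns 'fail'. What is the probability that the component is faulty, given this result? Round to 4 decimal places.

P(H | E) ≈ 0.4698

Write H for 'the component is faulty'. Prior odds H:¬H = 0.221/0.779 = 0.28370. For the 'fail' outcome, the likelihood ratio is 0.837/0.268 = 3.1231.
Posterior odds = 0.28370 × 3.1231 = 0.88602, so P(H|E) = 0.88602/(1+0.88602) = 0.4698.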